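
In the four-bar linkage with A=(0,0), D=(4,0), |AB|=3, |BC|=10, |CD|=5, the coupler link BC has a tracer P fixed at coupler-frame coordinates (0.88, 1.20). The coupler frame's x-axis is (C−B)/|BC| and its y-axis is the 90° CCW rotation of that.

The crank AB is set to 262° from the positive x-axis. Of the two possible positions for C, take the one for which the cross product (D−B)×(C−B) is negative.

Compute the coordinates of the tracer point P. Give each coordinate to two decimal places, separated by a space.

A=(0,0), D=(4.00,0)
B = A + 3.00·(cos262°, sin262°) = (-0.4175, -2.9708)
|BD| = 5.3235
circle(B,10.00) ∩ circle(D,5.00): a=9.7059, h=2.4072
  candidates: C₊=(6.2932,4.4431) cross=12.815; C₋=(8.9799,0.4481) cross=-12.815
  mode - wants cross < 0 → take C=(8.9799,0.4481) (cross=-12.815)
ex = (C−B)/|BC| = (0.9397,0.3419); ey = (-0.3419,0.9397)
P = B + 0.88·ex + 1.20·ey = (-0.0008,-1.5423)

-0.00 -1.54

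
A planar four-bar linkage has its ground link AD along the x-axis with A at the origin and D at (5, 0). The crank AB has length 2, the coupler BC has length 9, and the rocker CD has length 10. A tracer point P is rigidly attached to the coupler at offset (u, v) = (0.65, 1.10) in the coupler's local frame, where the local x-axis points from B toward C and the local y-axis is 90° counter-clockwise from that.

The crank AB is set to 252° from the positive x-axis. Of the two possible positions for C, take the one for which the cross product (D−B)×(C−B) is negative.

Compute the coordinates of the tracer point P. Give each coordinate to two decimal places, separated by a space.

0.66 -1.97

A=(0,0), D=(5.00,0)
B = A + 2.00·(cos252°, sin252°) = (-0.6180, -1.9021)
|BD| = 5.9313
circle(B,9.00) ∩ circle(D,10.00): a=1.3640, h=8.8960
  candidates: C₊=(-2.1790,6.9615) cross=52.765; C₋=(3.5268,-9.8909) cross=-52.765
  mode - wants cross < 0 → take C=(3.5268,-9.8909) (cross=-52.765)
ex = (C−B)/|BC| = (0.4605,-0.8876); ey = (0.8876,0.4605)
P = B + 0.65·ex + 1.10·ey = (0.6577,-1.9725)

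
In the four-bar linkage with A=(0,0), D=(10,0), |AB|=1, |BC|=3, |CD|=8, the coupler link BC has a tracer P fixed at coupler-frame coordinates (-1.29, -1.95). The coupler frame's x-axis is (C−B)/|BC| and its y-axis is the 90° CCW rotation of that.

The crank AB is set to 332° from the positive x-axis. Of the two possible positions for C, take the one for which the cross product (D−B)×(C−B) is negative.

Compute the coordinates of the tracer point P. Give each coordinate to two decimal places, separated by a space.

A=(0,0), D=(10.00,0)
B = A + 1.00·(cos332°, sin332°) = (0.8829, -0.4695)
|BD| = 9.1291
circle(B,3.00) ∩ circle(D,8.00): a=1.5522, h=2.5672
  candidates: C₊=(2.3011,2.1742) cross=23.436; C₋=(2.5651,-2.9535) cross=-23.436
  mode - wants cross < 0 → take C=(2.5651,-2.9535) (cross=-23.436)
ex = (C−B)/|BC| = (0.5607,-0.8280); ey = (0.8280,0.5607)
P = B + -1.29·ex + -1.95·ey = (-1.4550,-0.4948)

-1.45 -0.49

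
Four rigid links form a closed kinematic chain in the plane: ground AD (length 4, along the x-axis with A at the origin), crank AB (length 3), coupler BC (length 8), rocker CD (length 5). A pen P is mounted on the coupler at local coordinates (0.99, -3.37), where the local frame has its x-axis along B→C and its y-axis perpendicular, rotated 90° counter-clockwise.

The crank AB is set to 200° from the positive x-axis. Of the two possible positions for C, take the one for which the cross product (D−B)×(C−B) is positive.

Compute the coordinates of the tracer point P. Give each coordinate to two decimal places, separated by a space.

A=(0,0), D=(4.00,0)
B = A + 3.00·(cos200°, sin200°) = (-2.8191, -1.0261)
|BD| = 6.8958
circle(B,8.00) ∩ circle(D,5.00): a=6.2757, h=4.9614
  candidates: C₊=(2.6485,4.8139) cross=34.213; C₋=(4.1250,-4.9984) cross=-34.213
  mode + wants cross > 0 → take C=(2.6485,4.8139) (cross=34.213)
ex = (C−B)/|BC| = (0.6835,0.7300); ey = (-0.7300,0.6835)
P = B + 0.99·ex + -3.37·ey = (0.3176,-2.6066)

0.32 -2.61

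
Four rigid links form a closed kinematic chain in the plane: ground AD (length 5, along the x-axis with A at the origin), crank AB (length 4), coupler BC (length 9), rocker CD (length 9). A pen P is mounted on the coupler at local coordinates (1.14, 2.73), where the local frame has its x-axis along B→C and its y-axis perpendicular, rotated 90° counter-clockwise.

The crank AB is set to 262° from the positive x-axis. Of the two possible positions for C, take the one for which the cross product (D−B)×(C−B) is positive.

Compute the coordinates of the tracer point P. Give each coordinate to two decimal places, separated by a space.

-3.47 -3.47

A=(0,0), D=(5.00,0)
B = A + 4.00·(cos262°, sin262°) = (-0.5567, -3.9611)
|BD| = 6.8240
circle(B,9.00) ∩ circle(D,9.00): a=3.4120, h=8.3282
  candidates: C₊=(-2.6125,4.8010) cross=56.831; C₋=(7.0558,-8.7621) cross=-56.831
  mode + wants cross > 0 → take C=(-2.6125,4.8010) (cross=56.831)
ex = (C−B)/|BC| = (-0.2284,0.9736); ey = (-0.9736,-0.2284)
P = B + 1.14·ex + 2.73·ey = (-3.4749,-3.4748)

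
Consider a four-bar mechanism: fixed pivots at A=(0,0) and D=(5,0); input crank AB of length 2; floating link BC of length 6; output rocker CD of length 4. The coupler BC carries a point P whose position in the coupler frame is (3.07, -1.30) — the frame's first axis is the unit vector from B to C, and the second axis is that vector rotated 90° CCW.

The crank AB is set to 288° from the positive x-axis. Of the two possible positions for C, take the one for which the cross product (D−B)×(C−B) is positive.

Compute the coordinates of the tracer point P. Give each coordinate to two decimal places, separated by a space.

3.09 0.34

A=(0,0), D=(5.00,0)
B = A + 2.00·(cos288°, sin288°) = (0.6180, -1.9021)
|BD| = 4.7770
circle(B,6.00) ∩ circle(D,4.00): a=4.4819, h=3.9891
  candidates: C₊=(3.1409,3.5417) cross=19.056; C₋=(6.3177,-3.7767) cross=-19.056
  mode + wants cross > 0 → take C=(3.1409,3.5417) (cross=19.056)
ex = (C−B)/|BC| = (0.4205,0.9073); ey = (-0.9073,0.4205)
P = B + 3.07·ex + -1.30·ey = (3.0884,0.3367)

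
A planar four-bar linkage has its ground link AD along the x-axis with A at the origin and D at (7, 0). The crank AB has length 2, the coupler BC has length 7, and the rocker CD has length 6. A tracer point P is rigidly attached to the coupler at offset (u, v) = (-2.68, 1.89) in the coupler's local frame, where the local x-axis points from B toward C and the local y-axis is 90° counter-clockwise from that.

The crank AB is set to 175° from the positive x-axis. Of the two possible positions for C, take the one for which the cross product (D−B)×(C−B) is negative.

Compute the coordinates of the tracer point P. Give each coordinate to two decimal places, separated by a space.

A=(0,0), D=(7.00,0)
B = A + 2.00·(cos175°, sin175°) = (-1.9924, 0.1743)
|BD| = 8.9941
circle(B,7.00) ∩ circle(D,6.00): a=5.2197, h=4.6642
  candidates: C₊=(3.3168,4.7364) cross=41.950; C₋=(3.1360,-4.5901) cross=-41.950
  mode - wants cross < 0 → take C=(3.1360,-4.5901) (cross=-41.950)
ex = (C−B)/|BC| = (0.7326,-0.6806); ey = (0.6806,0.7326)
P = B + -2.68·ex + 1.89·ey = (-2.6694,3.3831)

-2.67 3.38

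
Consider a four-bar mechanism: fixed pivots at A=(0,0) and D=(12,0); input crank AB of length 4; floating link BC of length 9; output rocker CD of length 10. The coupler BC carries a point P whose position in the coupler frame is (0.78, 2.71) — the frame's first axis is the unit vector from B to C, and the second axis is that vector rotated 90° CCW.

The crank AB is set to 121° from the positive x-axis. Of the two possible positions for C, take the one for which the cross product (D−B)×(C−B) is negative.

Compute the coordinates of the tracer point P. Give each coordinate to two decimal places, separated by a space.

A=(0,0), D=(12.00,0)
B = A + 4.00·(cos121°, sin121°) = (-2.0602, 3.4287)
|BD| = 14.4722
circle(B,9.00) ∩ circle(D,10.00): a=6.5797, h=6.1407
  candidates: C₊=(5.7870,7.8357) cross=88.869; C₋=(2.8774,-4.0960) cross=-88.869
  mode - wants cross < 0 → take C=(2.8774,-4.0960) (cross=-88.869)
ex = (C−B)/|BC| = (0.5486,-0.8361); ey = (0.8361,0.5486)
P = B + 0.78·ex + 2.71·ey = (0.6335,4.2633)

0.63 4.26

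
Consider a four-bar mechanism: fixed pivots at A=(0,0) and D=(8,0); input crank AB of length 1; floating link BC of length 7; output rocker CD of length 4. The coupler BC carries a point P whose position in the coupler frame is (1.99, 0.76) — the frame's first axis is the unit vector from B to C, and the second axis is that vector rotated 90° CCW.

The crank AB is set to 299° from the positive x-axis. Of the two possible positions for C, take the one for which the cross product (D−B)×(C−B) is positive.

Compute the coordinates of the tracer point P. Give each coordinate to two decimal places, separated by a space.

A=(0,0), D=(8.00,0)
B = A + 1.00·(cos299°, sin299°) = (0.4848, -0.8746)
|BD| = 7.5659
circle(B,7.00) ∩ circle(D,4.00): a=5.9638, h=3.6651
  candidates: C₊=(5.9849,3.4554) cross=27.730; C₋=(6.8323,-3.8258) cross=-27.730
  mode + wants cross > 0 → take C=(5.9849,3.4554) (cross=27.730)
ex = (C−B)/|BC| = (0.7857,0.6186); ey = (-0.6186,0.7857)
P = B + 1.99·ex + 0.76·ey = (1.5783,0.9535)

1.58 0.95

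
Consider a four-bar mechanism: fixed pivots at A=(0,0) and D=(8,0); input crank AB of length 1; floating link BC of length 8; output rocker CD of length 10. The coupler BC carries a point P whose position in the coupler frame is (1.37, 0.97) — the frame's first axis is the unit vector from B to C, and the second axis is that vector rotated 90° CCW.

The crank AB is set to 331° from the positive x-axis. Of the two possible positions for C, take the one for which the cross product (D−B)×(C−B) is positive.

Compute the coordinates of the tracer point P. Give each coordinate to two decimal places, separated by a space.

A=(0,0), D=(8.00,0)
B = A + 1.00·(cos331°, sin331°) = (0.8746, -0.4848)
|BD| = 7.1419
circle(B,8.00) ∩ circle(D,10.00): a=1.0506, h=7.9307
  candidates: C₊=(1.3844,7.4989) cross=56.640; C₋=(2.4611,-8.3259) cross=-56.640
  mode + wants cross > 0 → take C=(1.3844,7.4989) (cross=56.640)
ex = (C−B)/|BC| = (0.0637,0.9980); ey = (-0.9980,0.0637)
P = B + 1.37·ex + 0.97·ey = (-0.0061,0.9442)

-0.01 0.94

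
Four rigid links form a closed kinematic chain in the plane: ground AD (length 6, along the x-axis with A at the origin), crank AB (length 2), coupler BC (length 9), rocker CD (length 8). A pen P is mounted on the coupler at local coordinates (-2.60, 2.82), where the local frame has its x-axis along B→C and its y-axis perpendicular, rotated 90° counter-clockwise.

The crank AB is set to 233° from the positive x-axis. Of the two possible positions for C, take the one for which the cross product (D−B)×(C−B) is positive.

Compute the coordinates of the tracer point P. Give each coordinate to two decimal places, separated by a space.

A=(0,0), D=(6.00,0)
B = A + 2.00·(cos233°, sin233°) = (-1.2036, -1.5973)
|BD| = 7.3786
circle(B,9.00) ∩ circle(D,8.00): a=4.8413, h=7.5870
  candidates: C₊=(1.8805,6.8578) cross=55.981; C₋=(5.1652,-7.9563) cross=-55.981
  mode + wants cross > 0 → take C=(1.8805,6.8578) (cross=55.981)
ex = (C−B)/|BC| = (0.3427,0.9395); ey = (-0.9395,0.3427)
P = B + -2.60·ex + 2.82·ey = (-4.7439,-3.0735)

-4.74 -3.07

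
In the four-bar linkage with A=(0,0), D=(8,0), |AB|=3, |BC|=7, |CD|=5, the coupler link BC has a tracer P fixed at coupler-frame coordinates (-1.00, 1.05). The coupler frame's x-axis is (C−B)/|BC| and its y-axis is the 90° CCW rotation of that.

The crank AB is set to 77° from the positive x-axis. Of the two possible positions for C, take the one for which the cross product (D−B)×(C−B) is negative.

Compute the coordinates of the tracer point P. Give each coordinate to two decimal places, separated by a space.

1.09 4.31

A=(0,0), D=(8.00,0)
B = A + 3.00·(cos77°, sin77°) = (0.6749, 2.9231)
|BD| = 7.8868
circle(B,7.00) ∩ circle(D,5.00): a=5.4649, h=4.3743
  candidates: C₊=(7.3718,4.9604) cross=34.499; C₋=(4.1293,-3.1651) cross=-34.499
  mode - wants cross < 0 → take C=(4.1293,-3.1651) (cross=-34.499)
ex = (C−B)/|BC| = (0.4935,-0.8697); ey = (0.8697,0.4935)
P = B + -1.00·ex + 1.05·ey = (1.0946,4.3110)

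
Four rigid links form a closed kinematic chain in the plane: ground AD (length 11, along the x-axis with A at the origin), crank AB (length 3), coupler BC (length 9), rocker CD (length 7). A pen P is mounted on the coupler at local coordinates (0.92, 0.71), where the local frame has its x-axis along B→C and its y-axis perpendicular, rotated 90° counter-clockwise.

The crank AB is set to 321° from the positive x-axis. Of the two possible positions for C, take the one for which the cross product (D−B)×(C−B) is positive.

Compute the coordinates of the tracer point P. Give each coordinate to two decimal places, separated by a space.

2.21 -0.73

A=(0,0), D=(11.00,0)
B = A + 3.00·(cos321°, sin321°) = (2.3314, -1.8880)
|BD| = 8.8718
circle(B,9.00) ∩ circle(D,7.00): a=6.2394, h=6.4862
  candidates: C₊=(7.0476,5.7774) cross=57.544; C₋=(9.8082,-6.8978) cross=-57.544
  mode + wants cross > 0 → take C=(7.0476,5.7774) (cross=57.544)
ex = (C−B)/|BC| = (0.5240,0.8517); ey = (-0.8517,0.5240)
P = B + 0.92·ex + 0.71·ey = (2.2088,-0.7323)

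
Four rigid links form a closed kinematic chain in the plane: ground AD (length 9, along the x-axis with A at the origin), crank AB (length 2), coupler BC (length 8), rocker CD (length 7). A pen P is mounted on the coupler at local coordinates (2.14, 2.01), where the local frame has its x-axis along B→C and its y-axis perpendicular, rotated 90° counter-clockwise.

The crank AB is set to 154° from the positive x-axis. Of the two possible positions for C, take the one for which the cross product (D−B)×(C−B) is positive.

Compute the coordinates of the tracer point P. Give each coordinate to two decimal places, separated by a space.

-1.23 3.76

A=(0,0), D=(9.00,0)
B = A + 2.00·(cos154°, sin154°) = (-1.7976, 0.8767)
|BD| = 10.8331
circle(B,8.00) ∩ circle(D,7.00): a=6.1089, h=5.1654
  candidates: C₊=(4.7093,5.5308) cross=55.958; C₋=(3.8732,-4.7661) cross=-55.958
  mode + wants cross > 0 → take C=(4.7093,5.5308) (cross=55.958)
ex = (C−B)/|BC| = (0.8134,0.5818); ey = (-0.5818,0.8134)
P = B + 2.14·ex + 2.01·ey = (-1.2263,3.7566)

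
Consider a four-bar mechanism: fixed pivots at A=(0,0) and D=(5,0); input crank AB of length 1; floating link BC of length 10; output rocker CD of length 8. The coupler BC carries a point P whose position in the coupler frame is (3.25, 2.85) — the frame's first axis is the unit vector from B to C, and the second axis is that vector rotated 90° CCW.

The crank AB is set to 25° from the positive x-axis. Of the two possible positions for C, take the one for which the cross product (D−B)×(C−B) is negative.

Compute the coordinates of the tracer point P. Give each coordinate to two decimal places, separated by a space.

5.09 -0.67

A=(0,0), D=(5.00,0)
B = A + 1.00·(cos25°, sin25°) = (0.9063, 0.4226)
|BD| = 4.1154
circle(B,10.00) ∩ circle(D,8.00): a=6.4315, h=7.6574
  candidates: C₊=(8.0901,7.3791) cross=31.514; C₋=(6.5174,-7.8548) cross=-31.514
  mode - wants cross < 0 → take C=(6.5174,-7.8548) (cross=-31.514)
ex = (C−B)/|BC| = (0.5611,-0.8277); ey = (0.8277,0.5611)
P = B + 3.25·ex + 2.85·ey = (5.0890,-0.6684)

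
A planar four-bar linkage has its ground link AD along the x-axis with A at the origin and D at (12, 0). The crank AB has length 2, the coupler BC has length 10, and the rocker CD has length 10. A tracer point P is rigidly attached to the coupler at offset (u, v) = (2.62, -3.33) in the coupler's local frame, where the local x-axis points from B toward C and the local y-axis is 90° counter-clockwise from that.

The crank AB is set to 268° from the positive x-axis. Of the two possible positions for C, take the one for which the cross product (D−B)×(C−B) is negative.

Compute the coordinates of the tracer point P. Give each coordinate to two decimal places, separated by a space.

A=(0,0), D=(12.00,0)
B = A + 2.00·(cos268°, sin268°) = (-0.0698, -1.9988)
|BD| = 12.2342
circle(B,10.00) ∩ circle(D,10.00): a=6.1171, h=7.9108
  candidates: C₊=(4.6727,6.8051) cross=96.783; C₋=(7.2575,-8.8039) cross=-96.783
  mode - wants cross < 0 → take C=(7.2575,-8.8039) (cross=-96.783)
ex = (C−B)/|BC| = (0.7327,-0.6805); ey = (0.6805,0.7327)
P = B + 2.62·ex + -3.33·ey = (-0.4161,-6.2217)

-0.42 -6.22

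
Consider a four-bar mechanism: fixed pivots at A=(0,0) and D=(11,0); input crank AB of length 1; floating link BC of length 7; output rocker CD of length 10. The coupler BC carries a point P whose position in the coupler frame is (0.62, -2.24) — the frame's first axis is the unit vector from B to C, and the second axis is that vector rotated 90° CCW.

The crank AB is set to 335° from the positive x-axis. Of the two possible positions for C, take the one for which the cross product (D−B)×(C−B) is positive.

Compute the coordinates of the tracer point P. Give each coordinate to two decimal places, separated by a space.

A=(0,0), D=(11.00,0)
B = A + 1.00·(cos335°, sin335°) = (0.9063, -0.4226)
|BD| = 10.1025
circle(B,7.00) ∩ circle(D,10.00): a=2.5271, h=6.5279
  candidates: C₊=(3.1582,6.2053) cross=65.948; C₋=(3.7043,-6.8391) cross=-65.948
  mode + wants cross > 0 → take C=(3.1582,6.2053) (cross=65.948)
ex = (C−B)/|BC| = (0.3217,0.9468); ey = (-0.9468,0.3217)
P = B + 0.62·ex + -2.24·ey = (3.2267,-0.5562)

3.23 -0.56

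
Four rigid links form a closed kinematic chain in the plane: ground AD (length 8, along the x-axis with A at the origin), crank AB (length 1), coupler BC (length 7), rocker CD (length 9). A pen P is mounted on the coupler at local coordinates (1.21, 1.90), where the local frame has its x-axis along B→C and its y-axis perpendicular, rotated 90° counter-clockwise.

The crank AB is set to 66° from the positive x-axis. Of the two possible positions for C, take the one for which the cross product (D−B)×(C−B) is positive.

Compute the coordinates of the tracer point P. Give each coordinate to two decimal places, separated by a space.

A=(0,0), D=(8.00,0)
B = A + 1.00·(cos66°, sin66°) = (0.4067, 0.9135)
|BD| = 7.6480
circle(B,7.00) ∩ circle(D,9.00): a=1.7320, h=6.7824
  candidates: C₊=(2.9364,7.4405) cross=51.872; C₋=(1.3162,-6.0271) cross=-51.872
  mode + wants cross > 0 → take C=(2.9364,7.4405) (cross=51.872)
ex = (C−B)/|BC| = (0.3614,0.9324); ey = (-0.9324,0.3614)
P = B + 1.21·ex + 1.90·ey = (-0.9276,2.7284)

-0.93 2.73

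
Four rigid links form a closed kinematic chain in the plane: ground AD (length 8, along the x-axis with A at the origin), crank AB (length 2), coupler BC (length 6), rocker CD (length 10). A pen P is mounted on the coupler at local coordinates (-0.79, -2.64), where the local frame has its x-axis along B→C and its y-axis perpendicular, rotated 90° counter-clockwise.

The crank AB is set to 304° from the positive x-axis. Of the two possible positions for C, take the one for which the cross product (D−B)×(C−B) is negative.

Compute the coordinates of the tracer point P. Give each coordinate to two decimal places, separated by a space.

A=(0,0), D=(8.00,0)
B = A + 2.00·(cos304°, sin304°) = (1.1184, -1.6581)
|BD| = 7.0785
circle(B,6.00) ∩ circle(D,10.00): a=-0.9814, h=5.9192
  candidates: C₊=(-1.2222,3.8665) cross=41.899; C₋=(1.5508,-7.6425) cross=-41.899
  mode - wants cross < 0 → take C=(1.5508,-7.6425) (cross=-41.899)
ex = (C−B)/|BC| = (0.0721,-0.9974); ey = (0.9974,0.0721)
P = B + -0.79·ex + -2.64·ey = (-1.5717,-1.0604)

-1.57 -1.06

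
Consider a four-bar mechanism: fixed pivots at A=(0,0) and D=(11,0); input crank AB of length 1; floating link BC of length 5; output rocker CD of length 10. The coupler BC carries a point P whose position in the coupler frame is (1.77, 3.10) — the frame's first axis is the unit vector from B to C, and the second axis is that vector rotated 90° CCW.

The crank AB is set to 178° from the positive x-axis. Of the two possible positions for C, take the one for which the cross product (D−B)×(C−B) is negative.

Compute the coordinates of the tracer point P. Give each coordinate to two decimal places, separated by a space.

2.56 0.36

A=(0,0), D=(11.00,0)
B = A + 1.00·(cos178°, sin178°) = (-0.9994, 0.0349)
|BD| = 11.9994
circle(B,5.00) ∩ circle(D,10.00): a=2.8746, h=4.0911
  candidates: C₊=(1.8871,4.1176) cross=49.091; C₋=(1.8633,-4.0645) cross=-49.091
  mode - wants cross < 0 → take C=(1.8633,-4.0645) (cross=-49.091)
ex = (C−B)/|BC| = (0.5725,-0.8199); ey = (0.8199,0.5725)
P = B + 1.77·ex + 3.10·ey = (2.5556,0.3586)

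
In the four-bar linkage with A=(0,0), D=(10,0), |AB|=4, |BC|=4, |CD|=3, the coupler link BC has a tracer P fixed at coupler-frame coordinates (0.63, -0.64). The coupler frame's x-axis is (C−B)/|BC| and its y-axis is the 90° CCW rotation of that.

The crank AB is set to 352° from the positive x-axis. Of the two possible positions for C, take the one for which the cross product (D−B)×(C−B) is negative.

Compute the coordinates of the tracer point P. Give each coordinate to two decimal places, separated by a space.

4.33 -1.38

A=(0,0), D=(10.00,0)
B = A + 4.00·(cos352°, sin352°) = (3.9611, -0.5567)
|BD| = 6.0645
circle(B,4.00) ∩ circle(D,3.00): a=3.6094, h=1.7240
  candidates: C₊=(7.3970,1.4914) cross=10.455; C₋=(7.7135,-1.9421) cross=-10.455
  mode - wants cross < 0 → take C=(7.7135,-1.9421) (cross=-10.455)
ex = (C−B)/|BC| = (0.9381,-0.3464); ey = (0.3464,0.9381)
P = B + 0.63·ex + -0.64·ey = (4.3304,-1.3753)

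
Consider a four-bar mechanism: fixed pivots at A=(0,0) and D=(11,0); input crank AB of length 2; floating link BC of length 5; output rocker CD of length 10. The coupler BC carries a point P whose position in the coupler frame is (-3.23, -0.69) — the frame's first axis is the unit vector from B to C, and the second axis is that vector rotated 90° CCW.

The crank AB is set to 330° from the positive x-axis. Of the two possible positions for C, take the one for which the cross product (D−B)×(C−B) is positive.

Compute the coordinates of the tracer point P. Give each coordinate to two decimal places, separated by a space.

2.36 -4.24

A=(0,0), D=(11.00,0)
B = A + 2.00·(cos330°, sin330°) = (1.7321, -1.0000)
|BD| = 9.3217
circle(B,5.00) ∩ circle(D,10.00): a=0.6380, h=4.9591
  candidates: C₊=(1.8344,3.9990) cross=46.228; C₋=(2.8984,-5.8621) cross=-46.228
  mode + wants cross > 0 → take C=(1.8344,3.9990) (cross=46.228)
ex = (C−B)/|BC| = (0.0205,0.9998); ey = (-0.9998,0.0205)
P = B + -3.23·ex + -0.69·ey = (2.3558,-4.2434)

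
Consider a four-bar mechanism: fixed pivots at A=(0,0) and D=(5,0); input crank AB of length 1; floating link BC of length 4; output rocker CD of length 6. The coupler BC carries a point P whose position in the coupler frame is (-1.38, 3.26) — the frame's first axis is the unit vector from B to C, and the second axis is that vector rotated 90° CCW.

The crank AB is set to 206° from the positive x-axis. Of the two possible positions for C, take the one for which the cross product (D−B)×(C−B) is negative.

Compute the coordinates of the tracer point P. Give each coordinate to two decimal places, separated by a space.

1.58 2.09

A=(0,0), D=(5.00,0)
B = A + 1.00·(cos206°, sin206°) = (-0.8988, -0.4384)
|BD| = 5.9151
circle(B,4.00) ∩ circle(D,6.00): a=1.2669, h=3.7941
  candidates: C₊=(0.0835,3.4391) cross=22.442; C₋=(0.6458,-4.1281) cross=-22.442
  mode - wants cross < 0 → take C=(0.6458,-4.1281) (cross=-22.442)
ex = (C−B)/|BC| = (0.3862,-0.9224); ey = (0.9224,0.3862)
P = B + -1.38·ex + 3.26·ey = (1.5754,2.0935)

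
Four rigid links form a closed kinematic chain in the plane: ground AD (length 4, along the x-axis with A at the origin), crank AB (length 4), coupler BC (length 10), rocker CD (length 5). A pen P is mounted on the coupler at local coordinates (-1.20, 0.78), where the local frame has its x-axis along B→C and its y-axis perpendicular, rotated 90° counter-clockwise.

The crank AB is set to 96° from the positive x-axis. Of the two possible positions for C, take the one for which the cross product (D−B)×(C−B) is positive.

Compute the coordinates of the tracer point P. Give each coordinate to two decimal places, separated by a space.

A=(0,0), D=(4.00,0)
B = A + 4.00·(cos96°, sin96°) = (-0.4181, 3.9781)
|BD| = 5.9452
circle(B,10.00) ∩ circle(D,5.00): a=9.2802, h=3.7252
  candidates: C₊=(8.9711,0.5368) cross=22.147; C₋=(3.9858,-5.0000) cross=-22.147
  mode + wants cross > 0 → take C=(8.9711,0.5368) (cross=22.147)
ex = (C−B)/|BC| = (0.9389,-0.3441); ey = (0.3441,0.9389)
P = B + -1.20·ex + 0.78·ey = (-1.2764,5.1234)

-1.28 5.12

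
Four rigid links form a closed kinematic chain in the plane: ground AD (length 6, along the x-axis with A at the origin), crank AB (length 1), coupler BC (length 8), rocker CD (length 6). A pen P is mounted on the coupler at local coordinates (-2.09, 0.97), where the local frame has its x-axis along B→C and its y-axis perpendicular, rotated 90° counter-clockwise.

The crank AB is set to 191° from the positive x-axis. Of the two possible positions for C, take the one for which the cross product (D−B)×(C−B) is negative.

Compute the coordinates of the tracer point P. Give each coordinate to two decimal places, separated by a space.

A=(0,0), D=(6.00,0)
B = A + 1.00·(cos191°, sin191°) = (-0.9816, -0.1908)
|BD| = 6.9842
circle(B,8.00) ∩ circle(D,6.00): a=5.4966, h=5.8127
  candidates: C₊=(4.3542,5.7699) cross=40.597; C₋=(4.6718,-5.8511) cross=-40.597
  mode - wants cross < 0 → take C=(4.6718,-5.8511) (cross=-40.597)
ex = (C−B)/|BC| = (0.7067,-0.7075); ey = (0.7075,0.7067)
P = B + -2.09·ex + 0.97·ey = (-1.7723,1.9734)

-1.77 1.97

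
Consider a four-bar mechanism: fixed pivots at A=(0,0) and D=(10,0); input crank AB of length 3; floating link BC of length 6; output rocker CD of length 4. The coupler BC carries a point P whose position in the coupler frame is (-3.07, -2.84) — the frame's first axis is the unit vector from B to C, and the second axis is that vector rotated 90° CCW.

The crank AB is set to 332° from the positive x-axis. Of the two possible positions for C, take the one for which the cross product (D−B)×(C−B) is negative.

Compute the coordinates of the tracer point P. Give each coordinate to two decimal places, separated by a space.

A=(0,0), D=(10.00,0)
B = A + 3.00·(cos332°, sin332°) = (2.6488, -1.4084)
|BD| = 7.4849
circle(B,6.00) ∩ circle(D,4.00): a=5.0785, h=3.1952
  candidates: C₊=(7.0354,2.6853) cross=23.916; C₋=(8.2378,-3.5909) cross=-23.916
  mode - wants cross < 0 → take C=(8.2378,-3.5909) (cross=-23.916)
ex = (C−B)/|BC| = (0.9315,-0.3638); ey = (0.3638,0.9315)
P = B + -3.07·ex + -2.84·ey = (-1.2439,-2.9371)

-1.24 -2.94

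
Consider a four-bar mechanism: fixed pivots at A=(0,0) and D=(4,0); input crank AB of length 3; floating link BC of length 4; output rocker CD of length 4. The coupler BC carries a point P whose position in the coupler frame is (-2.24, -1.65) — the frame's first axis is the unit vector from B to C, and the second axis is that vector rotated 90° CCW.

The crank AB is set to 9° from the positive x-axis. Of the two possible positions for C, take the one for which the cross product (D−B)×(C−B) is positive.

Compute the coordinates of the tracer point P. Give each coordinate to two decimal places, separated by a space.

A=(0,0), D=(4.00,0)
B = A + 3.00·(cos9°, sin9°) = (2.9631, 0.4693)
|BD| = 1.1382
circle(B,4.00) ∩ circle(D,4.00): a=0.5691, h=3.9593
  candidates: C₊=(5.1140,3.8417) cross=4.506; C₋=(1.8490,-3.3724) cross=-4.506
  mode + wants cross > 0 → take C=(5.1140,3.8417) (cross=4.506)
ex = (C−B)/|BC| = (0.5377,0.8431); ey = (-0.8431,0.5377)
P = B + -2.24·ex + -1.65·ey = (3.1496,-2.3065)

3.15 -2.31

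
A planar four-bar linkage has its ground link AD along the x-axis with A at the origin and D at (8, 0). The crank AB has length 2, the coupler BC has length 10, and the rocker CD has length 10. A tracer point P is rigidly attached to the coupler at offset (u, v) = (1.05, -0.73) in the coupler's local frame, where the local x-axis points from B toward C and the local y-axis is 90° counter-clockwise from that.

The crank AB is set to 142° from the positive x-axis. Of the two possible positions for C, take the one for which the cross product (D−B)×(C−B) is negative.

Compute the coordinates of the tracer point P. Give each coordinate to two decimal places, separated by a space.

-1.87 -0.01

A=(0,0), D=(8.00,0)
B = A + 2.00·(cos142°, sin142°) = (-1.5760, 1.2313)
|BD| = 9.6549
circle(B,10.00) ∩ circle(D,10.00): a=4.8274, h=8.7576
  candidates: C₊=(4.3289,9.3018) cross=84.554; C₋=(2.0951,-8.0704) cross=-84.554
  mode - wants cross < 0 → take C=(2.0951,-8.0704) (cross=-84.554)
ex = (C−B)/|BC| = (0.3671,-0.9302); ey = (0.9302,0.3671)
P = B + 1.05·ex + -0.73·ey = (-1.8696,-0.0134)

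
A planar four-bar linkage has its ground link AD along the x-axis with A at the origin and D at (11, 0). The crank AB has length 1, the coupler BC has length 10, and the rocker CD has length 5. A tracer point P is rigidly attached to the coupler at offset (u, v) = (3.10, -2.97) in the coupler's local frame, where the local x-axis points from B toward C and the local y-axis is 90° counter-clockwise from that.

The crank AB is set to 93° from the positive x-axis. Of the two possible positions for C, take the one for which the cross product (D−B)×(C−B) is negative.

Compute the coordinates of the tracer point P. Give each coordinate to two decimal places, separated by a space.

A=(0,0), D=(11.00,0)
B = A + 1.00·(cos93°, sin93°) = (-0.0523, 0.9986)
|BD| = 11.0974
circle(B,10.00) ∩ circle(D,5.00): a=8.9279, h=4.5048
  candidates: C₊=(9.2447,4.6818) cross=49.991; C₋=(8.4339,-4.2913) cross=-49.991
  mode - wants cross < 0 → take C=(8.4339,-4.2913) (cross=-49.991)
ex = (C−B)/|BC| = (0.8486,-0.5290); ey = (0.5290,0.8486)
P = B + 3.10·ex + -2.97·ey = (1.0073,-3.1617)

1.01 -3.16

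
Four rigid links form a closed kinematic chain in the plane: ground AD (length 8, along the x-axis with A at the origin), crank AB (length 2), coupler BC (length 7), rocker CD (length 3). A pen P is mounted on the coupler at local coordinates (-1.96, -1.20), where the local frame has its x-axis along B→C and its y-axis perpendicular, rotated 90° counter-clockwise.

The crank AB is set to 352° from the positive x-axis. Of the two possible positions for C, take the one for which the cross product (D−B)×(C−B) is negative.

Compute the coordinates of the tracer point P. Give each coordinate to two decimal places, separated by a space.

A=(0,0), D=(8.00,0)
B = A + 2.00·(cos352°, sin352°) = (1.9805, -0.2783)
|BD| = 6.0259
circle(B,7.00) ∩ circle(D,3.00): a=6.3320, h=2.9843
  candidates: C₊=(8.1679,2.9953) cross=17.983; C₋=(8.4436,-2.9670) cross=-17.983
  mode - wants cross < 0 → take C=(8.4436,-2.9670) (cross=-17.983)
ex = (C−B)/|BC| = (0.9233,-0.3841); ey = (0.3841,0.9233)
P = B + -1.96·ex + -1.20·ey = (-0.2900,-0.6335)

-0.29 -0.63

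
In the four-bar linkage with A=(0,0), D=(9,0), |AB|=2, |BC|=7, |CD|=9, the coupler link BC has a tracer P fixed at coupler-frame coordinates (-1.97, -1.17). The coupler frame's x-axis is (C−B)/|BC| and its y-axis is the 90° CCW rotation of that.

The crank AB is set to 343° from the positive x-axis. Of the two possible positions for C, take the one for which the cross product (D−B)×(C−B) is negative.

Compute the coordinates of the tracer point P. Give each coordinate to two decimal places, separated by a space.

A=(0,0), D=(9.00,0)
B = A + 2.00·(cos343°, sin343°) = (1.9126, -0.5847)
|BD| = 7.1115
circle(B,7.00) ∩ circle(D,9.00): a=1.3058, h=6.8771
  candidates: C₊=(2.6486,6.3765) cross=48.906; C₋=(3.7795,-7.3312) cross=-48.906
  mode - wants cross < 0 → take C=(3.7795,-7.3312) (cross=-48.906)
ex = (C−B)/|BC| = (0.2667,-0.9638); ey = (0.9638,0.2667)
P = B + -1.97·ex + -1.17·ey = (0.2596,1.0019)

0.26 1.00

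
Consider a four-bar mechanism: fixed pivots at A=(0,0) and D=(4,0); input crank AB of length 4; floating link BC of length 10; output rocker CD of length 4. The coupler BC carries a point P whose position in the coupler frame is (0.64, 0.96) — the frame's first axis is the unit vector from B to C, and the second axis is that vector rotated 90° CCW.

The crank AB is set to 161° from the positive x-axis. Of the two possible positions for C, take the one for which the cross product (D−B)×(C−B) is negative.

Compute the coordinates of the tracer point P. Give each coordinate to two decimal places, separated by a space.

-2.73 1.79

A=(0,0), D=(4.00,0)
B = A + 4.00·(cos161°, sin161°) = (-3.7821, 1.3023)
|BD| = 7.8903
circle(B,10.00) ∩ circle(D,4.00): a=9.2681, h=3.7552
  candidates: C₊=(5.9787,3.4763) cross=29.630; C₋=(4.7392,-3.9311) cross=-29.630
  mode - wants cross < 0 → take C=(4.7392,-3.9311) (cross=-29.630)
ex = (C−B)/|BC| = (0.8521,-0.5233); ey = (0.5233,0.8521)
P = B + 0.64·ex + 0.96·ey = (-2.7343,1.7854)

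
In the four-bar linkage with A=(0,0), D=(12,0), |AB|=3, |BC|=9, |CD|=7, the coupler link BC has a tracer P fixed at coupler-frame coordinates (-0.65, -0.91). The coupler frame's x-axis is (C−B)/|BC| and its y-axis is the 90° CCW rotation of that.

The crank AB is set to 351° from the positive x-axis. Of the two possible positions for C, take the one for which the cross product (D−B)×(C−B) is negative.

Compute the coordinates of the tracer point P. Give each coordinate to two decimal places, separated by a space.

A=(0,0), D=(12.00,0)
B = A + 3.00·(cos351°, sin351°) = (2.9631, -0.4693)
|BD| = 9.0491
circle(B,9.00) ∩ circle(D,7.00): a=6.2927, h=6.4344
  candidates: C₊=(8.9136,6.2828) cross=58.226; C₋=(9.5810,-6.5687) cross=-58.226
  mode - wants cross < 0 → take C=(9.5810,-6.5687) (cross=-58.226)
ex = (C−B)/|BC| = (0.7353,-0.6777); ey = (0.6777,0.7353)
P = B + -0.65·ex + -0.91·ey = (1.8684,-0.6979)

1.87 -0.70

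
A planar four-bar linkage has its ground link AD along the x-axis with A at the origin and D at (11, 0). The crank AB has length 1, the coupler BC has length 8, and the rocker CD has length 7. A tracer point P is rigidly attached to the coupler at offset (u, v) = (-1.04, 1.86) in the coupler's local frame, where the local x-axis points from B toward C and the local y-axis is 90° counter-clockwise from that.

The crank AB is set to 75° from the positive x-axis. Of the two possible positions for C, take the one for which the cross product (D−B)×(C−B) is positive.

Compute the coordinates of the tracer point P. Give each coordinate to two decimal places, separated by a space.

-1.66 1.88

A=(0,0), D=(11.00,0)
B = A + 1.00·(cos75°, sin75°) = (0.2588, 0.9659)
|BD| = 10.7845
circle(B,8.00) ∩ circle(D,7.00): a=6.0877, h=5.1904
  candidates: C₊=(6.7869,5.5902) cross=55.976; C₋=(5.8572,-4.7488) cross=-55.976
  mode + wants cross > 0 → take C=(6.7869,5.5902) (cross=55.976)
ex = (C−B)/|BC| = (0.8160,0.5780); ey = (-0.5780,0.8160)
P = B + -1.04·ex + 1.86·ey = (-1.6650,1.8826)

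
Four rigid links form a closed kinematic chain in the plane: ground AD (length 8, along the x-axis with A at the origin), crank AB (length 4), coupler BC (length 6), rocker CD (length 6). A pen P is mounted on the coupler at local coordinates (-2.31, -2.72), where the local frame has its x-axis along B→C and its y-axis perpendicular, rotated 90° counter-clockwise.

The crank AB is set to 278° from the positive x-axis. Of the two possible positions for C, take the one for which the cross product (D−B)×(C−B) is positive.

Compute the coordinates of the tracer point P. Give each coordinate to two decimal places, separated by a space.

2.50 -6.95

A=(0,0), D=(8.00,0)
B = A + 4.00·(cos278°, sin278°) = (0.5567, -3.9611)
|BD| = 8.4317
circle(B,6.00) ∩ circle(D,6.00): a=4.2158, h=4.2693
  candidates: C₊=(2.2727,1.7883) cross=35.997; C₋=(6.2840,-5.7494) cross=-35.997
  mode + wants cross > 0 → take C=(2.2727,1.7883) (cross=35.997)
ex = (C−B)/|BC| = (0.2860,0.9582); ey = (-0.9582,0.2860)
P = B + -2.31·ex + -2.72·ey = (2.5024,-6.9525)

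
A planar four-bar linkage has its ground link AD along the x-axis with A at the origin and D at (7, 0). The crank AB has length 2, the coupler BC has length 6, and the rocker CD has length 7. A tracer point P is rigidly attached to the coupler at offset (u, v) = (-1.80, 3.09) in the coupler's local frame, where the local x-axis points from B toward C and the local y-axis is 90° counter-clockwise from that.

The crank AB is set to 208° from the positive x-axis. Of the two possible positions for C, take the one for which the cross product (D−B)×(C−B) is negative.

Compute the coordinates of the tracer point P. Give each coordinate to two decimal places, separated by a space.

-0.78 2.50

A=(0,0), D=(7.00,0)
B = A + 2.00·(cos208°, sin208°) = (-1.7659, -0.9389)
|BD| = 8.8160
circle(B,6.00) ∩ circle(D,7.00): a=3.6707, h=4.7461
  candidates: C₊=(1.3785,4.1711) cross=41.842; C₋=(2.3894,-5.2671) cross=-41.842
  mode - wants cross < 0 → take C=(2.3894,-5.2671) (cross=-41.842)
ex = (C−B)/|BC| = (0.6926,-0.7214); ey = (0.7214,0.6926)
P = B + -1.80·ex + 3.09·ey = (-0.7835,2.4995)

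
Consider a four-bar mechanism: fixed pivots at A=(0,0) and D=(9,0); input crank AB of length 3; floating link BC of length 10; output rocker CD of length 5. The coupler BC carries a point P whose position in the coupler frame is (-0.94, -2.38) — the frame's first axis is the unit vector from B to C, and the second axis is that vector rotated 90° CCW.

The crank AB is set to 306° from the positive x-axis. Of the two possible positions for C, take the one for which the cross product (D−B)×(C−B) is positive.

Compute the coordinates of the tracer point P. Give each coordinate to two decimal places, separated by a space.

A=(0,0), D=(9.00,0)
B = A + 3.00·(cos306°, sin306°) = (1.7634, -2.4271)
|BD| = 7.6328
circle(B,10.00) ∩ circle(D,5.00): a=8.7294, h=4.8783
  candidates: C₊=(8.4885,4.9738) cross=37.235; C₋=(11.5909,-4.2764) cross=-37.235
  mode + wants cross > 0 → take C=(8.4885,4.9738) (cross=37.235)
ex = (C−B)/|BC| = (0.6725,0.7401); ey = (-0.7401,0.6725)
P = B + -0.94·ex + -2.38·ey = (2.8926,-4.7233)

2.89 -4.72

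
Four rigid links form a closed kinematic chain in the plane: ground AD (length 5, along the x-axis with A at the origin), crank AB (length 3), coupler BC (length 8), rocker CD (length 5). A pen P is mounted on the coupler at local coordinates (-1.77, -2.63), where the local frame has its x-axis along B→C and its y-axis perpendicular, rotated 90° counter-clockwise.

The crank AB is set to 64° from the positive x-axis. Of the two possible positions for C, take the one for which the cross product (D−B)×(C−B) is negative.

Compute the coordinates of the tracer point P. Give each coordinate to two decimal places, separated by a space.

A=(0,0), D=(5.00,0)
B = A + 3.00·(cos64°, sin64°) = (1.3151, 2.6964)
|BD| = 4.5661
circle(B,8.00) ∩ circle(D,5.00): a=6.5537, h=4.5880
  candidates: C₊=(9.3134,2.5288) cross=20.949; C₋=(3.8947,-4.8763) cross=-20.949
  mode - wants cross < 0 → take C=(3.8947,-4.8763) (cross=-20.949)
ex = (C−B)/|BC| = (0.3225,-0.9466); ey = (0.9466,0.3225)
P = B + -1.77·ex + -2.63·ey = (-1.7451,3.5238)

-1.75 3.52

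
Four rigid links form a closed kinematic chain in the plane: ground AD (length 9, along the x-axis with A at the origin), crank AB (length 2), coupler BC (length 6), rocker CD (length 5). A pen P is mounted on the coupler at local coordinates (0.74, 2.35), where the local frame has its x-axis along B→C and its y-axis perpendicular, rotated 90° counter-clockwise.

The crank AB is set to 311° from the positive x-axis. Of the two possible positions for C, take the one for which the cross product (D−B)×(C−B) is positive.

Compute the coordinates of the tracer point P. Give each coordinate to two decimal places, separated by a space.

A=(0,0), D=(9.00,0)
B = A + 2.00·(cos311°, sin311°) = (1.3121, -1.5094)
|BD| = 7.8347
circle(B,6.00) ∩ circle(D,5.00): a=4.6193, h=3.8291
  candidates: C₊=(5.1072,3.1379) cross=29.999; C₋=(6.5826,-4.3768) cross=-29.999
  mode + wants cross > 0 → take C=(5.1072,3.1379) (cross=29.999)
ex = (C−B)/|BC| = (0.6325,0.7745); ey = (-0.7745,0.6325)
P = B + 0.74·ex + 2.35·ey = (-0.0400,0.5502)

-0.04 0.55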